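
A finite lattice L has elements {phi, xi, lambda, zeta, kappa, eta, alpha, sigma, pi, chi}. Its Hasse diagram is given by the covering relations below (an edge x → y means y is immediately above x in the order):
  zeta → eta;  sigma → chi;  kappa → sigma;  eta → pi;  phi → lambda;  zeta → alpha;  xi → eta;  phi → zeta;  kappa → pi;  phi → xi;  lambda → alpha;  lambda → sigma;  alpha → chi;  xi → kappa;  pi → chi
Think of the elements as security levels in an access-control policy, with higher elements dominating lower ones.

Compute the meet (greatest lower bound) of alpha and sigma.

Common lower bounds of {alpha, sigma}: lambda, phi.
The greatest among these is lambda.

lambda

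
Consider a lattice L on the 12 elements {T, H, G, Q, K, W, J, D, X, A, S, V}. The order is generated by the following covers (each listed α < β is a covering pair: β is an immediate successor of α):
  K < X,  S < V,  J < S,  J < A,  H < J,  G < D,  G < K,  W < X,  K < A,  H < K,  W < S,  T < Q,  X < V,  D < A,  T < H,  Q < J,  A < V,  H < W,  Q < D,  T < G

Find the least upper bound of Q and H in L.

Common upper bounds of {Q, H}: A, J, S, V.
The least among these is J.

J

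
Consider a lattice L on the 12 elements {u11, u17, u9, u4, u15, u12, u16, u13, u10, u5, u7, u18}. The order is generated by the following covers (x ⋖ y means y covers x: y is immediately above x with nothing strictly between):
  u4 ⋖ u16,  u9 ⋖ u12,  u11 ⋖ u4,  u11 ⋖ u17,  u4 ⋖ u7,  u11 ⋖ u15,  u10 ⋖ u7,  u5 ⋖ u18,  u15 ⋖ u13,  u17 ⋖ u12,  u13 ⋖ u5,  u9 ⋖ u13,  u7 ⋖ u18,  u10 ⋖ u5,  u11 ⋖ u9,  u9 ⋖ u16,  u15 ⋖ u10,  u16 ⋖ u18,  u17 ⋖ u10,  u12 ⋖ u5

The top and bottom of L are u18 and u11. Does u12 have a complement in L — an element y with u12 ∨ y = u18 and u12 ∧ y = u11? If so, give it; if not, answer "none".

Need y with u12 ∨ y = u18 and u12 ∧ y = u11.
Checking each element gives: u4.

u4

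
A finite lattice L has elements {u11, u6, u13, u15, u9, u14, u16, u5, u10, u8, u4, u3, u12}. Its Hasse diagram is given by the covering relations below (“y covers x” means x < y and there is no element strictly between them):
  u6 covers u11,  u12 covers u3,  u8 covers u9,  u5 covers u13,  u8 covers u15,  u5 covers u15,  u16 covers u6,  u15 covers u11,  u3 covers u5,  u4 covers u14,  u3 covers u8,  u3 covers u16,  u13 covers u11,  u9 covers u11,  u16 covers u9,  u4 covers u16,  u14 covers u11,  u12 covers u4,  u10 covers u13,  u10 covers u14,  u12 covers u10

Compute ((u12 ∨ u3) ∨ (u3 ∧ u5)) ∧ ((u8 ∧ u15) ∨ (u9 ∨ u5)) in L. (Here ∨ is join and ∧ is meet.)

u12 ∨ u3 = u12
u3 ∧ u5 = u5
u12 ∨ u5 = u12
u8 ∧ u15 = u15
u9 ∨ u5 = u3
u15 ∨ u3 = u3
u12 ∧ u3 = u3

u3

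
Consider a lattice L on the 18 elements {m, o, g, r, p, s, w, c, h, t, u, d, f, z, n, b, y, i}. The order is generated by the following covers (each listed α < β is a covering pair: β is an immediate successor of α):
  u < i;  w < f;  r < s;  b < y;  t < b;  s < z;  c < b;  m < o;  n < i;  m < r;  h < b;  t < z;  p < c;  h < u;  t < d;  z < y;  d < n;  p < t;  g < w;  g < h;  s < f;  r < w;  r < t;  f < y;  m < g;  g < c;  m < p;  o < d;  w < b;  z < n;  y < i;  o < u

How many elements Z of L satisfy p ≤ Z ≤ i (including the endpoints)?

9

The interval [p, i] = {b, c, d, i, n, p, t, y, z}, which has 9 elements.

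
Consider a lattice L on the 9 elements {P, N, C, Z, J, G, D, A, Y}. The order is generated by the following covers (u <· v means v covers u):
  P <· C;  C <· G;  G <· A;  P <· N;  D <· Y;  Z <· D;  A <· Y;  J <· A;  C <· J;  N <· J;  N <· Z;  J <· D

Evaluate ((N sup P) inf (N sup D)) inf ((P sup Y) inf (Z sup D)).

N

N ∨ P = N
N ∨ D = D
N ∧ D = N
P ∨ Y = Y
Z ∨ D = D
Y ∧ D = D
N ∧ D = N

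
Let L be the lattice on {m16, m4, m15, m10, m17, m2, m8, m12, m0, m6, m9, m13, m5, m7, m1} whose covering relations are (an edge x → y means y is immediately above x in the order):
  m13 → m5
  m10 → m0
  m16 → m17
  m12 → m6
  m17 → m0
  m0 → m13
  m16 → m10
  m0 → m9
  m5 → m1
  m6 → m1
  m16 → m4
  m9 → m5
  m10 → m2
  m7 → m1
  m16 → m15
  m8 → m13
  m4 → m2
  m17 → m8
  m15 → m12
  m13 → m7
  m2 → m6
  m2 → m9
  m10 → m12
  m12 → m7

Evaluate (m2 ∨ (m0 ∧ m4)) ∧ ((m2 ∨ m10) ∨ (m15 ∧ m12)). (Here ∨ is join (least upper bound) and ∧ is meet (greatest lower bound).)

m0 ∧ m4 = m16
m2 ∨ m16 = m2
m2 ∨ m10 = m2
m15 ∧ m12 = m15
m2 ∨ m15 = m6
m2 ∧ m6 = m2

m2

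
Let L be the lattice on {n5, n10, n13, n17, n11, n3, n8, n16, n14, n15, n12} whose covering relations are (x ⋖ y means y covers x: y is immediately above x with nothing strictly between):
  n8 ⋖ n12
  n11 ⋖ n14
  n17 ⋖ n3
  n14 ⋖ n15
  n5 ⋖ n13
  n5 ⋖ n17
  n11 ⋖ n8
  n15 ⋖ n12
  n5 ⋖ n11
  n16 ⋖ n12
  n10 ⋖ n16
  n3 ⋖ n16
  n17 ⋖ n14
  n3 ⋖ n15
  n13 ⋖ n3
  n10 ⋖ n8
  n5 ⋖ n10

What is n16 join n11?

Common upper bounds of {n16, n11}: n12.
The least among these is n12.

n12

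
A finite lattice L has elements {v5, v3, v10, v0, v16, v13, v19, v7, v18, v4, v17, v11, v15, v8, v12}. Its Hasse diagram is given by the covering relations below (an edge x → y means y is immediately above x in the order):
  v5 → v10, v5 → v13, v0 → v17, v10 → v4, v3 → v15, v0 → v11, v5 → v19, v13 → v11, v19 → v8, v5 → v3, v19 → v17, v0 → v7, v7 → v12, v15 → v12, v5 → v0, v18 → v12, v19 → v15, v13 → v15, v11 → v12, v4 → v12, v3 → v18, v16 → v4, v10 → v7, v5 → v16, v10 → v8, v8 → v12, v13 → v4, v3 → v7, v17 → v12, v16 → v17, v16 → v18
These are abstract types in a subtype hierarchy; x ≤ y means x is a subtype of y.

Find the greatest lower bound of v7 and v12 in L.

v7

Common lower bounds of {v7, v12}: v0, v10, v3, v5, v7.
The greatest among these is v7.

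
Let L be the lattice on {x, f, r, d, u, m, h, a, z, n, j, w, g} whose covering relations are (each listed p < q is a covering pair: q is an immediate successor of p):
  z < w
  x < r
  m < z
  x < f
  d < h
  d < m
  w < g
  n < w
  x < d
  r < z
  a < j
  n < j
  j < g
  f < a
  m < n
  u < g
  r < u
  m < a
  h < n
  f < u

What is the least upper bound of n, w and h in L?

Common upper bounds of {n, w, h}: g, w.
The least among these is w.

w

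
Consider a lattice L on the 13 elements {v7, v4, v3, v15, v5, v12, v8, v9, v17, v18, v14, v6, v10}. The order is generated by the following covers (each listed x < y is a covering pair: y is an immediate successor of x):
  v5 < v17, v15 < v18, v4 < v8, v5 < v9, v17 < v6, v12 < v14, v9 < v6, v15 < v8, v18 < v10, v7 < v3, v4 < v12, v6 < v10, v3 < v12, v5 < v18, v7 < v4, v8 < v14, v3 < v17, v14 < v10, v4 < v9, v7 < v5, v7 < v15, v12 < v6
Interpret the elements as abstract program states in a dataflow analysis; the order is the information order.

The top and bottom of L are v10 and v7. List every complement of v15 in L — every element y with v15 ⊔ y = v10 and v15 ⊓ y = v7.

v17, v6, v9

Need y with v15 ∨ y = v10 and v15 ∧ y = v7.
Checking each element gives: v17, v6, v9.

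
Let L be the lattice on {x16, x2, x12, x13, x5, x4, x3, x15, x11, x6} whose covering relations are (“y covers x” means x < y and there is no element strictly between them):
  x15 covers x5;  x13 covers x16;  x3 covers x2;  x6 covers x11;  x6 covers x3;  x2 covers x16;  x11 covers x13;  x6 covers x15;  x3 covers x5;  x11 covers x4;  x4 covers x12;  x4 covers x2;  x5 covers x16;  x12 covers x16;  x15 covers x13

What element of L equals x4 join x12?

x4

x4 ∨ x12 = x4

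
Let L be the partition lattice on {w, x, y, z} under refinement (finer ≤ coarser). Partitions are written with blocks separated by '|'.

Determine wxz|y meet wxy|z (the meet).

The meet (common refinement) of wxz|y and wxy|z intersects blocks pairwise, giving wx|y|z.

wx|y|z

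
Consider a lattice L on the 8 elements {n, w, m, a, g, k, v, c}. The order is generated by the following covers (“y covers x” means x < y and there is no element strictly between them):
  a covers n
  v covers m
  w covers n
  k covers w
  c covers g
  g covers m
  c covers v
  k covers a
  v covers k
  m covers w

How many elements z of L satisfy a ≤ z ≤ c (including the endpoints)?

The interval [a, c] = {a, c, k, v}, which has 4 elements.

4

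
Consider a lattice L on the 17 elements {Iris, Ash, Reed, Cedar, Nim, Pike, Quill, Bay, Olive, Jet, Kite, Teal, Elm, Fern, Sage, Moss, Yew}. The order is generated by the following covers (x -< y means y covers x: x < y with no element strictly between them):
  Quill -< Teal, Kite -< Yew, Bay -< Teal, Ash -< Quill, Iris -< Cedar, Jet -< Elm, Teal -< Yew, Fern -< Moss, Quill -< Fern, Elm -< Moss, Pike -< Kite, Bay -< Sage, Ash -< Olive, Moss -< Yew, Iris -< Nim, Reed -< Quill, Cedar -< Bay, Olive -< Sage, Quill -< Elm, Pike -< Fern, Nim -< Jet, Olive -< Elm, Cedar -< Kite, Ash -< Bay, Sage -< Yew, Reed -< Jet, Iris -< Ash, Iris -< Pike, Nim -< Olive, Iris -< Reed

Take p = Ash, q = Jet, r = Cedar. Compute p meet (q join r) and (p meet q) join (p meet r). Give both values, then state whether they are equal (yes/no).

Ash; Iris; no

q join r = Yew, so p meet (q join r) = Ash meet Yew = Ash.
p meet q = Iris and p meet r = Iris, so (p meet q) join (p meet r) = Iris join Iris = Iris.
Equal: no.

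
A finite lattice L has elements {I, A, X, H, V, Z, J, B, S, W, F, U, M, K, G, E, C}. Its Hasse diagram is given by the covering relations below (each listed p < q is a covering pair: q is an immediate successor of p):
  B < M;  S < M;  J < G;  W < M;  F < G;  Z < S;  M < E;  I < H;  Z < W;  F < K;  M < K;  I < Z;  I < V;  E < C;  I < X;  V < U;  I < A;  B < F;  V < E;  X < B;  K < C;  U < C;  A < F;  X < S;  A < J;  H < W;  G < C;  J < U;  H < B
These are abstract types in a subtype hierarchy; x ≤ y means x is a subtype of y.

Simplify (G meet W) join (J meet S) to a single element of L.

H

G ∧ W = H
J ∧ S = I
H ∨ I = H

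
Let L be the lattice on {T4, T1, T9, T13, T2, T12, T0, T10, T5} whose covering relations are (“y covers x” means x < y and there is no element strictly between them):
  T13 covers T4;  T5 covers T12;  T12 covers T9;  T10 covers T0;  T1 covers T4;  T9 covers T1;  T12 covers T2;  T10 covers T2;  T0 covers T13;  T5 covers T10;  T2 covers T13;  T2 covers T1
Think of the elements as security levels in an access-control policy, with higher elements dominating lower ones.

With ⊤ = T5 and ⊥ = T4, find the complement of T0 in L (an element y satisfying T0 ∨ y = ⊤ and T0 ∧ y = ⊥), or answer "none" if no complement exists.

T9

Need y with T0 ∨ y = T5 and T0 ∧ y = T4.
Checking each element gives: T9.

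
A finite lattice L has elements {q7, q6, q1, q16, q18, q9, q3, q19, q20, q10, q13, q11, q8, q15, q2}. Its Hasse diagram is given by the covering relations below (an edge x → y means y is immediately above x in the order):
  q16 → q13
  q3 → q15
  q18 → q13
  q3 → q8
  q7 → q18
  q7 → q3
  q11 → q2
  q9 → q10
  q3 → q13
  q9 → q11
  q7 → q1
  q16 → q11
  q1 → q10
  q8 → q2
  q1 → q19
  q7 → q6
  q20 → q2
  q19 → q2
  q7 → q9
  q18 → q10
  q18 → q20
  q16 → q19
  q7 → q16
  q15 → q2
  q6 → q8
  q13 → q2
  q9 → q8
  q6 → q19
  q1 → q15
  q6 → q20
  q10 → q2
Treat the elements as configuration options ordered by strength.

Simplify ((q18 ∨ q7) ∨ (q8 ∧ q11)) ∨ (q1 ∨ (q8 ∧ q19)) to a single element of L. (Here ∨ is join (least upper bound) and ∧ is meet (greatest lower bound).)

q18 ∨ q7 = q18
q8 ∧ q11 = q9
q18 ∨ q9 = q10
q8 ∧ q19 = q6
q1 ∨ q6 = q19
q10 ∨ q19 = q2

q2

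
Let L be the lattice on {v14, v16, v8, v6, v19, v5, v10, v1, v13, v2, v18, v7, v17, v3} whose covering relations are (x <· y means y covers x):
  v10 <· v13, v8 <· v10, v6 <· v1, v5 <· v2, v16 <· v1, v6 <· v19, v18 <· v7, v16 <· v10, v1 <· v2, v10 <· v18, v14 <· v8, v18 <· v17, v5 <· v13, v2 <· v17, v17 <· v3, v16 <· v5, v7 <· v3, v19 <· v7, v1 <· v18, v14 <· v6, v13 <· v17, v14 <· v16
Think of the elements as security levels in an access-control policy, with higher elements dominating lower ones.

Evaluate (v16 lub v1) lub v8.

v18

v16 ∨ v1 = v1
v1 ∨ v8 = v18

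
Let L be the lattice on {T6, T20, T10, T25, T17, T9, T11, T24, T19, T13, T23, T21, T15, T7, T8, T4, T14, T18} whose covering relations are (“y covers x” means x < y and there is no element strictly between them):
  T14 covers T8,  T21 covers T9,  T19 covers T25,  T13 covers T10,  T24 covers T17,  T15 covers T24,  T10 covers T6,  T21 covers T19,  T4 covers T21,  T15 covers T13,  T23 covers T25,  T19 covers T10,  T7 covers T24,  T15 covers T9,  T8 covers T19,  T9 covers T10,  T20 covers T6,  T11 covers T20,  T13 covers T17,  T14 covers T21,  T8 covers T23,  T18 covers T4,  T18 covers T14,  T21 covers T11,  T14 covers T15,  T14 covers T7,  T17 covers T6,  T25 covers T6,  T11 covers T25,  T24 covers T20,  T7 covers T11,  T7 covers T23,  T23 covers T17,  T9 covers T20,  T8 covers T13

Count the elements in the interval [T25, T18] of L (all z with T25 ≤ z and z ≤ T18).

10

The interval [T25, T18] = {T11, T14, T18, T19, T21, T23, T25, T4, T7, T8}, which has 10 elements.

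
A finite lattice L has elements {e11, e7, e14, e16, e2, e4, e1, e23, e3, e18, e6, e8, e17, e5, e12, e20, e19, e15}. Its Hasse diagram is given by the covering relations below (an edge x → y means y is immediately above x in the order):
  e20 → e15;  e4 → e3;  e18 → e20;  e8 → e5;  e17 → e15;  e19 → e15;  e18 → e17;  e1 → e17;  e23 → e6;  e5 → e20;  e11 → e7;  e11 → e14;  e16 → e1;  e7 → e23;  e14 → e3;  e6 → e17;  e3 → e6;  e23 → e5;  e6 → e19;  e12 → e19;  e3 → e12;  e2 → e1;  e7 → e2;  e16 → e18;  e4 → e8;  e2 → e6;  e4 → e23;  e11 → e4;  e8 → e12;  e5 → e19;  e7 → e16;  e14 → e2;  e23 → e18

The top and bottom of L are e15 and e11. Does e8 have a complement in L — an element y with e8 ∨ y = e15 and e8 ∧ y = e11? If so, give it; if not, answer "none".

Need y with e8 ∨ y = e15 and e8 ∧ y = e11.
Checking each element gives: e1.

e1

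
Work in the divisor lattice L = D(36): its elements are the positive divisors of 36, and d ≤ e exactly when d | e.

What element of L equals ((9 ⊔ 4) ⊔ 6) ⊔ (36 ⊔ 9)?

36

9 ∨ 4 = 36
36 ∨ 6 = 36
36 ∨ 9 = 36
36 ∨ 36 = 36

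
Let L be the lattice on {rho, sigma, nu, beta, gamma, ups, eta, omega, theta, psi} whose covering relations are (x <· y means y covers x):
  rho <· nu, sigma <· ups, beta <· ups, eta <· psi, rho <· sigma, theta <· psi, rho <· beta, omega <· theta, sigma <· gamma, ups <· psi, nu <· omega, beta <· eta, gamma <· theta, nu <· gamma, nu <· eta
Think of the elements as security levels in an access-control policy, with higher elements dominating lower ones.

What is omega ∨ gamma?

Common upper bounds of {omega, gamma}: psi, theta.
The least among these is theta.

theta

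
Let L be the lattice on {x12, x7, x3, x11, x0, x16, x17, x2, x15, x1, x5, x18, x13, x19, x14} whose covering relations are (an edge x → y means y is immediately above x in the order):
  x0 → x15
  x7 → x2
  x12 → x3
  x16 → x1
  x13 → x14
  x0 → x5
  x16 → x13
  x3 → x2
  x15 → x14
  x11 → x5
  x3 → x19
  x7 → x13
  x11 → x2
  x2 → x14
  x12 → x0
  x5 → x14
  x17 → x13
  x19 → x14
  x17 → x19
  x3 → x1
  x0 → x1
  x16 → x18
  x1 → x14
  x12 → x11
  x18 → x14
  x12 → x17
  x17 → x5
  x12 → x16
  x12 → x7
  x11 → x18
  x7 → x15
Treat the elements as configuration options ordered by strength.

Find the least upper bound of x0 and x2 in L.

Common upper bounds of {x0, x2}: x14.
The least among these is x14.

x14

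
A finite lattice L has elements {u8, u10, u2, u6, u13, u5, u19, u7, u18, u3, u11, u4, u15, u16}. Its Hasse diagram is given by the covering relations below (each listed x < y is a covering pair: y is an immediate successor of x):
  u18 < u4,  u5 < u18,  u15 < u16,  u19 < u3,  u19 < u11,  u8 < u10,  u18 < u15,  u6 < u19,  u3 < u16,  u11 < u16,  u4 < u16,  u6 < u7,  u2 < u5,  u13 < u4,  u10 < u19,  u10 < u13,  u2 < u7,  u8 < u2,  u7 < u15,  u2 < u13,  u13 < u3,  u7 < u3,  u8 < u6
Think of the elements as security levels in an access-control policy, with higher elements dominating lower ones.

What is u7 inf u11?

Common lower bounds of {u7, u11}: u6, u8.
The greatest among these is u6.

u6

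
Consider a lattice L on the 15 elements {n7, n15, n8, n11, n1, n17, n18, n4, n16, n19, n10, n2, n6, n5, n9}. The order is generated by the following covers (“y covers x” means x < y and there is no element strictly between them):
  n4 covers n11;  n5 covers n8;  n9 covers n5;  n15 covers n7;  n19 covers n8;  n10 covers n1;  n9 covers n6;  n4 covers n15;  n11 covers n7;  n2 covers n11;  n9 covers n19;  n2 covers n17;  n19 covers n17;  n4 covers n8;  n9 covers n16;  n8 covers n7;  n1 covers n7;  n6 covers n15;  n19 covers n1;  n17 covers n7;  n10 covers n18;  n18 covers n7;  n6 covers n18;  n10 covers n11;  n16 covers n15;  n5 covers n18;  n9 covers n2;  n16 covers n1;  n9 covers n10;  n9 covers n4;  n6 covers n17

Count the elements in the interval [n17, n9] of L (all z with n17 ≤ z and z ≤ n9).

5

The interval [n17, n9] = {n17, n19, n2, n6, n9}, which has 5 elements.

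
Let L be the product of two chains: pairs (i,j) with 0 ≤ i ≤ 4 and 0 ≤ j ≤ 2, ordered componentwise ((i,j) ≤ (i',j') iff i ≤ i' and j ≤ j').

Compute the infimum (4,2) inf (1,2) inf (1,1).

(1,1)

In a product of chains, the meet is componentwise min, giving (1,1).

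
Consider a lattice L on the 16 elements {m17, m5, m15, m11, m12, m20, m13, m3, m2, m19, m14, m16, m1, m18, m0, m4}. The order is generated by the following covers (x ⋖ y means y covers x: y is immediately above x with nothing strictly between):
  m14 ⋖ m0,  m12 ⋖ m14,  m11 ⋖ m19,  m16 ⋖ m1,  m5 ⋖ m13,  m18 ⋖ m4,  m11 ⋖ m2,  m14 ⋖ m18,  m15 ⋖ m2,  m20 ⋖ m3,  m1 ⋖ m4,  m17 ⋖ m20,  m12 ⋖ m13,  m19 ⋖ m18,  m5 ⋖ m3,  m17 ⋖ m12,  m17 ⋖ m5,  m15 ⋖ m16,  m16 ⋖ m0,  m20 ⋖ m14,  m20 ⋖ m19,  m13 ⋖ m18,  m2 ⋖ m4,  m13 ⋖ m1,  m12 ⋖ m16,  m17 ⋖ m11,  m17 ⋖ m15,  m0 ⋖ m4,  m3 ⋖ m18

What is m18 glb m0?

m14

Common lower bounds of {m18, m0}: m12, m14, m17, m20.
The greatest among these is m14.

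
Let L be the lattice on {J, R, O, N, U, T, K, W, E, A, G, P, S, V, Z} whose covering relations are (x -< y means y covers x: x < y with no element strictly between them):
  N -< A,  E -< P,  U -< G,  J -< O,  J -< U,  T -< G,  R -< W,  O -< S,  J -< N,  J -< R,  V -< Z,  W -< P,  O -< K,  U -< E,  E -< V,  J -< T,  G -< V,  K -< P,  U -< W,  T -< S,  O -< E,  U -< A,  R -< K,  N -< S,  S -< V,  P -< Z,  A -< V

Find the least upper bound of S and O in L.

S

Common upper bounds of {S, O}: S, V, Z.
The least among these is S.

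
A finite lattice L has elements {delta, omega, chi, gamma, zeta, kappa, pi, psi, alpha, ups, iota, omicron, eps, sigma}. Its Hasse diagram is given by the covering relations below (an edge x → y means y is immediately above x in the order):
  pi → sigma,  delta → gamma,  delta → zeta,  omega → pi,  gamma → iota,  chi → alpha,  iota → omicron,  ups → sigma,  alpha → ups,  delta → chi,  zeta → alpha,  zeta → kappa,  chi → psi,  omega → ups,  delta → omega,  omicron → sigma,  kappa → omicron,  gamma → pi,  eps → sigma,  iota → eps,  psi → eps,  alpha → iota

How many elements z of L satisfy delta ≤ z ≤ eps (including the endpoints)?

8

The interval [delta, eps] = {alpha, chi, delta, eps, gamma, iota, psi, zeta}, which has 8 elements.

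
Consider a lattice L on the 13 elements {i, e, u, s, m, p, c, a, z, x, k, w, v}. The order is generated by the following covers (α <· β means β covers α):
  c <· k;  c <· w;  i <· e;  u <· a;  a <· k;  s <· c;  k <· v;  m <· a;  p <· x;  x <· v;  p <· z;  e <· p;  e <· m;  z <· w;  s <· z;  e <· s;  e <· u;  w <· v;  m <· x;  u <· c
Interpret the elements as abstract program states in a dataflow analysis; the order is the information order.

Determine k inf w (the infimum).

Common lower bounds of {k, w}: c, e, i, s, u.
The greatest among these is c.

c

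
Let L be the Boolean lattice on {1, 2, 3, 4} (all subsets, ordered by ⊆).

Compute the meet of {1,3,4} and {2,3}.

{3}

Under ⊆, meet is intersection: {1,3,4} ∩ {2,3} = {3}.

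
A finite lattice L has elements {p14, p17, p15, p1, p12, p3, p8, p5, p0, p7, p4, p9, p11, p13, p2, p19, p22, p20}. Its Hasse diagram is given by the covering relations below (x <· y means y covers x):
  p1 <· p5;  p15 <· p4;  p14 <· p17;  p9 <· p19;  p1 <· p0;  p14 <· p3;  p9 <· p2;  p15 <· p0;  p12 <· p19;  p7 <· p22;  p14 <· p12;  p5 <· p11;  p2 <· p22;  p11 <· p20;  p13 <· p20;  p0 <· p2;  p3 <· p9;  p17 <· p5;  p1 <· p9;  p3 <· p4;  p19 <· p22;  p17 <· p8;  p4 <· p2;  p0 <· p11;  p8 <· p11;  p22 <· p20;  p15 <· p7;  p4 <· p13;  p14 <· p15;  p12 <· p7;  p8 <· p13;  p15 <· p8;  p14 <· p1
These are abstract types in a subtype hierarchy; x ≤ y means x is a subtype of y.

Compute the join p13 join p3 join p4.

p13

Common upper bounds of {p13, p3, p4}: p13, p20.
The least among these is p13.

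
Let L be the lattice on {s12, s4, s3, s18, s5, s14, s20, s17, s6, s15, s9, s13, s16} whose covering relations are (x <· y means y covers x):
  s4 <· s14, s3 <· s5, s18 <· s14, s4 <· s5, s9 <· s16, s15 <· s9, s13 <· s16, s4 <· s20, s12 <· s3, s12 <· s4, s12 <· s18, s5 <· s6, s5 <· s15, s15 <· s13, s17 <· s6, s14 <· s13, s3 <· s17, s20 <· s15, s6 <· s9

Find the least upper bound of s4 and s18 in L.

Common upper bounds of {s4, s18}: s13, s14, s16.
The least among these is s14.

s14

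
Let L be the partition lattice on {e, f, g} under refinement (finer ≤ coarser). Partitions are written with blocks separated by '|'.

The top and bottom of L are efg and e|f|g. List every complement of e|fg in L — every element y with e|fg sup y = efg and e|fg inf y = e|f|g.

Need y with e|fg ∨ y = efg and e|fg ∧ y = e|f|g.
Checking each element gives: ef|g, eg|f.

ef|g, eg|f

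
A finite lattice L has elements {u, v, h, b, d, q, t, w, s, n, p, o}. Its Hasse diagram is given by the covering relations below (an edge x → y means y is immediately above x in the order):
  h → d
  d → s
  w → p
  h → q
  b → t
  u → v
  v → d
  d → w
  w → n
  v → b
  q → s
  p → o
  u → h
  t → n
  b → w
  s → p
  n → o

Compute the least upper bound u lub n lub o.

o

Common upper bounds of {u, n, o}: o.
The least among these is o.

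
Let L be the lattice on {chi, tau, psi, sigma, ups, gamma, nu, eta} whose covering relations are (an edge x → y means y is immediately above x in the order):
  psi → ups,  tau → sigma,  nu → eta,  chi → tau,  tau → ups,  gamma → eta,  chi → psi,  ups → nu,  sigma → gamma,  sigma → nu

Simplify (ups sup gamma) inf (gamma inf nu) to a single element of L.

sigma

ups ∨ gamma = eta
gamma ∧ nu = sigma
eta ∧ sigma = sigma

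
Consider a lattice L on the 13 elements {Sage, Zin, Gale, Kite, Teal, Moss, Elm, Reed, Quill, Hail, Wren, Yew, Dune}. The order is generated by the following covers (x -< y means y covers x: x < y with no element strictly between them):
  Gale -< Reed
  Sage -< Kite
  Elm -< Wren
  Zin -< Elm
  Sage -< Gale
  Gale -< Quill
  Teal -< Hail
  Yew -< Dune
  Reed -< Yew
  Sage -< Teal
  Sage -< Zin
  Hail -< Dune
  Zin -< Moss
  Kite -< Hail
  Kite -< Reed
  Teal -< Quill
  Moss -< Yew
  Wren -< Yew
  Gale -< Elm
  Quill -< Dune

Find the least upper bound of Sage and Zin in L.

Common upper bounds of {Sage, Zin}: Dune, Elm, Moss, Wren, Yew, Zin.
The least among these is Zin.

Zin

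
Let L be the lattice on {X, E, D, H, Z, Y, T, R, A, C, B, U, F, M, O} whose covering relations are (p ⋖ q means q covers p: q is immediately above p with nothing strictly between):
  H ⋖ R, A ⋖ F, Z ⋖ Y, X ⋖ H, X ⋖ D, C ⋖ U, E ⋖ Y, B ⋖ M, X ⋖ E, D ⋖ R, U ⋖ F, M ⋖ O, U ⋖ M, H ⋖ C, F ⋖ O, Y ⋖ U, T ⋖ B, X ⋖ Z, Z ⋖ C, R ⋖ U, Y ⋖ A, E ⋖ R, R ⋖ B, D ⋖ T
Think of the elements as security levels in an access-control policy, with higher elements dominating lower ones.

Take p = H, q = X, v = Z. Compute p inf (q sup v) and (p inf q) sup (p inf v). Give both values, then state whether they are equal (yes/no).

X; X; yes

q sup v = Z, so p inf (q sup v) = H inf Z = X.
p inf q = X and p inf v = X, so (p inf q) sup (p inf v) = X sup X = X.
Equal: yes.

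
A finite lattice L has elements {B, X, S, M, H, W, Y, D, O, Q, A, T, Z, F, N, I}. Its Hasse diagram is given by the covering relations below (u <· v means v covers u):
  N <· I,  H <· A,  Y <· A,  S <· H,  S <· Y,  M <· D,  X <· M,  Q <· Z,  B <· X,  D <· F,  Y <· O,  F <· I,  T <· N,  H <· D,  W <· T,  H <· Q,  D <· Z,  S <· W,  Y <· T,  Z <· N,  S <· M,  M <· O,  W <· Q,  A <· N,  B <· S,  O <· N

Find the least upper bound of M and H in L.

D

Common upper bounds of {M, H}: D, F, I, N, Z.
The least among these is D.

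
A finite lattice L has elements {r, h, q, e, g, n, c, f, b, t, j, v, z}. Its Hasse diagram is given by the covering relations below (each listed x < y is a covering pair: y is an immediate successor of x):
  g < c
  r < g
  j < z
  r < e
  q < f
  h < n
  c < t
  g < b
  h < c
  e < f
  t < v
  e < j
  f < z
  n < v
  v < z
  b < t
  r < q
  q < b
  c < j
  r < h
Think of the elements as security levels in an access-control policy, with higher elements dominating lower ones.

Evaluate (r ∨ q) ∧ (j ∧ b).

r ∨ q = q
j ∧ b = g
q ∧ g = r

r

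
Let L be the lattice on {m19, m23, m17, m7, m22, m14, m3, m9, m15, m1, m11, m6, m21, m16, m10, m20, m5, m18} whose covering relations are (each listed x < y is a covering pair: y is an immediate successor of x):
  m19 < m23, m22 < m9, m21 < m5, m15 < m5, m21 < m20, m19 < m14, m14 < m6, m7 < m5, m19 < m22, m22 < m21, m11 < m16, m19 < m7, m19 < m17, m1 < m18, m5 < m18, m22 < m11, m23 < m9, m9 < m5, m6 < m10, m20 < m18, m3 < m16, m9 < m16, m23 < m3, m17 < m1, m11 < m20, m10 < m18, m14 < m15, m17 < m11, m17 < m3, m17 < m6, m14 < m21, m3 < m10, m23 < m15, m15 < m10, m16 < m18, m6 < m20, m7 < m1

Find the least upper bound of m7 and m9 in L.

Common upper bounds of {m7, m9}: m18, m5.
The least among these is m5.

m5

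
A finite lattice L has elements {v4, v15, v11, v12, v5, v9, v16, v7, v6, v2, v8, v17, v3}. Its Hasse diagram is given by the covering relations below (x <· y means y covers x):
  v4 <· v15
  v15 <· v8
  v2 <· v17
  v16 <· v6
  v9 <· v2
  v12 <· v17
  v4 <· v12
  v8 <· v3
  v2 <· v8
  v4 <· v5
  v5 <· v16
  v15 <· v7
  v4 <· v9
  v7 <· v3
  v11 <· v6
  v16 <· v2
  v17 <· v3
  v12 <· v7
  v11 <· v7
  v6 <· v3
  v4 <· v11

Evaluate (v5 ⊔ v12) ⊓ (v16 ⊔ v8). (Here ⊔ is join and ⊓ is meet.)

v5 ∨ v12 = v17
v16 ∨ v8 = v8
v17 ∧ v8 = v2

v2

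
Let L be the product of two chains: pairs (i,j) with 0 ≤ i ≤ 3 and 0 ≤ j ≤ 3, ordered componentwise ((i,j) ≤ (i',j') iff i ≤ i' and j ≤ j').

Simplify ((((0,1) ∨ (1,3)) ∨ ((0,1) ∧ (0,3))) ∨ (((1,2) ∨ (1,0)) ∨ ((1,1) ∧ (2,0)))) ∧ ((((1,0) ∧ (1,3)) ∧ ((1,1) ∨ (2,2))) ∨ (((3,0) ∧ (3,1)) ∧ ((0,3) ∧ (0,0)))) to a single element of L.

(0,1) ∨ (1,3) = (1,3)
(0,1) ∧ (0,3) = (0,1)
(1,3) ∨ (0,1) = (1,3)
(1,2) ∨ (1,0) = (1,2)
(1,1) ∧ (2,0) = (1,0)
(1,2) ∨ (1,0) = (1,2)
(1,3) ∨ (1,2) = (1,3)
(1,0) ∧ (1,3) = (1,0)
(1,1) ∨ (2,2) = (2,2)
(1,0) ∧ (2,2) = (1,0)
(3,0) ∧ (3,1) = (3,0)
(0,3) ∧ (0,0) = (0,0)
(3,0) ∧ (0,0) = (0,0)
(1,0) ∨ (0,0) = (1,0)
(1,3) ∧ (1,0) = (1,0)

(1,0)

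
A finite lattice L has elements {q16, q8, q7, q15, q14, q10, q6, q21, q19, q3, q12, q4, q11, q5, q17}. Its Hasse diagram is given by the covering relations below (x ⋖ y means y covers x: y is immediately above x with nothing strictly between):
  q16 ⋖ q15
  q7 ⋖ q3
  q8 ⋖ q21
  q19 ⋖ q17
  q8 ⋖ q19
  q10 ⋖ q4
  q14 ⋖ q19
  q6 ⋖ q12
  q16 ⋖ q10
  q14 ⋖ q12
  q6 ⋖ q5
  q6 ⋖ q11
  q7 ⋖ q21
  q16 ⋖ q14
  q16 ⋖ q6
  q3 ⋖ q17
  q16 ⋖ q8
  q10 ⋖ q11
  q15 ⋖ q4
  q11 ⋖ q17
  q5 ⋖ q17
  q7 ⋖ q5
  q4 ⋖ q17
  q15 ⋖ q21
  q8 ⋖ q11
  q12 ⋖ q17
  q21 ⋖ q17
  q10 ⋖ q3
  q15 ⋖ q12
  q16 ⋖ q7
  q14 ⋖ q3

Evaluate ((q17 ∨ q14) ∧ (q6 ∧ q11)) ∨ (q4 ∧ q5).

q17 ∨ q14 = q17
q6 ∧ q11 = q6
q17 ∧ q6 = q6
q4 ∧ q5 = q16
q6 ∨ q16 = q6

q6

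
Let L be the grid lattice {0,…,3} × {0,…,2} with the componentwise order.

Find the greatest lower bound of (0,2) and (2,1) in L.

(0,1)

Common lower bounds of {(0,2), (2,1)}: (0,0), (0,1).
The greatest among these is (0,1).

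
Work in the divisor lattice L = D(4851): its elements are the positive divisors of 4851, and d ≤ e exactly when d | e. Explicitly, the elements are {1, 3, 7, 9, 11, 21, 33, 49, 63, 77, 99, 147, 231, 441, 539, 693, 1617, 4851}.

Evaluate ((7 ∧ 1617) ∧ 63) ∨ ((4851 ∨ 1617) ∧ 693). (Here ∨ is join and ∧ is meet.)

693

7 ∧ 1617 = 7
7 ∧ 63 = 7
4851 ∨ 1617 = 4851
4851 ∧ 693 = 693
7 ∨ 693 = 693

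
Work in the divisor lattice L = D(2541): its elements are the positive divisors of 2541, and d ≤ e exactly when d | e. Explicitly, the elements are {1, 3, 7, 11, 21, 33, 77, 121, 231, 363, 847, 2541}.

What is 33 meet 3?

3

Common lower bounds of {33, 3}: 1, 3.
The greatest among these is 3.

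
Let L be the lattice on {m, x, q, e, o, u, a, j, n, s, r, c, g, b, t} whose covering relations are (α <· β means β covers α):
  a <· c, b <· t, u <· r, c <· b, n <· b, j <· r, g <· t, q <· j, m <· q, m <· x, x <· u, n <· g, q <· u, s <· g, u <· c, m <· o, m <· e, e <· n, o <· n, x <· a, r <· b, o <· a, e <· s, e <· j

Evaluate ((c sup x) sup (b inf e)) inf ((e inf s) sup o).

n

c ∨ x = c
b ∧ e = e
c ∨ e = b
e ∧ s = e
e ∨ o = n
b ∧ n = n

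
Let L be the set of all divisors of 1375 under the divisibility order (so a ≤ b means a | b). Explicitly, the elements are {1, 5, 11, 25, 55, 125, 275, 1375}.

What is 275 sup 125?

In the divisibility order, the join is the least common multiple: lcm(275, 125) = 1375.

1375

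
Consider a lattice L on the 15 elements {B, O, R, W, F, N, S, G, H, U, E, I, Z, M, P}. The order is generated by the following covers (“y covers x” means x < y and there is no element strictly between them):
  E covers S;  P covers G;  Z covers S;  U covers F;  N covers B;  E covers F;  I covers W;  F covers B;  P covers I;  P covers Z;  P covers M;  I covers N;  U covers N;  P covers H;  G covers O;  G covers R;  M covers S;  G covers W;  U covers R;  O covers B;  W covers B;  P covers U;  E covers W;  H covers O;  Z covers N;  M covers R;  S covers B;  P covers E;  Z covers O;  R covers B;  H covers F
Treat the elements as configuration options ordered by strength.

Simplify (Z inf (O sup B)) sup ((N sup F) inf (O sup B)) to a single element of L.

O

O ∨ B = O
Z ∧ O = O
N ∨ F = U
O ∨ B = O
U ∧ O = B
O ∨ B = O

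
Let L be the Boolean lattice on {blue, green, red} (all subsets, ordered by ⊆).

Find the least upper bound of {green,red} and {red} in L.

Under ⊆, join is union: {green,red} ∪ {red} = {green,red}.

{green,red}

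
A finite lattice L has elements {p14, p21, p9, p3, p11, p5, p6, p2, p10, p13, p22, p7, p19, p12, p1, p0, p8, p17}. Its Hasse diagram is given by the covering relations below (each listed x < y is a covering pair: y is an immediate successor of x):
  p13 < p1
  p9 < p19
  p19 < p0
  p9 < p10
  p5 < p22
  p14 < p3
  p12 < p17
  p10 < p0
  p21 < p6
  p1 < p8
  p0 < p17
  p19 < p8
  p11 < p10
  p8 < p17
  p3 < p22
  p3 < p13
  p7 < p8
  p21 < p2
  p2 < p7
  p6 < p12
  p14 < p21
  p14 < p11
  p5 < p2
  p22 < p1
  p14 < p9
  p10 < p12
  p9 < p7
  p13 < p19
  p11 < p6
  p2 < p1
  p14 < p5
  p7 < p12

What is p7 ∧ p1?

Common lower bounds of {p7, p1}: p14, p2, p21, p5.
The greatest among these is p2.

p2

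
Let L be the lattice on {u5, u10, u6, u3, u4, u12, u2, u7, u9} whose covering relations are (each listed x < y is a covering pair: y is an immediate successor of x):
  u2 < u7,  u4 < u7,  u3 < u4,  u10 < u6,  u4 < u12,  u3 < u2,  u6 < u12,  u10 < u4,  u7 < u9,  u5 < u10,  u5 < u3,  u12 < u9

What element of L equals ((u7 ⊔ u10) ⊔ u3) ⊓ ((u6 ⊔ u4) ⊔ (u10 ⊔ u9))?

u7

u7 ∨ u10 = u7
u7 ∨ u3 = u7
u6 ∨ u4 = u12
u10 ∨ u9 = u9
u12 ∨ u9 = u9
u7 ∧ u9 = u7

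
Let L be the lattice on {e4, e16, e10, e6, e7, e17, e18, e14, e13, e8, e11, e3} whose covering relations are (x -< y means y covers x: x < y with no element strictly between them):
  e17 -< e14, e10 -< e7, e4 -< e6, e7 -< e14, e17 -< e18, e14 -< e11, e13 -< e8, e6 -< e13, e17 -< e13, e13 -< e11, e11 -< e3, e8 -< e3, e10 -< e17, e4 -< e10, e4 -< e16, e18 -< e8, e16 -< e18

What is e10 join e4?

e10

Common upper bounds of {e10, e4}: e10, e11, e13, e14, e17, e18, e3, e7, e8.
The least among these is e10.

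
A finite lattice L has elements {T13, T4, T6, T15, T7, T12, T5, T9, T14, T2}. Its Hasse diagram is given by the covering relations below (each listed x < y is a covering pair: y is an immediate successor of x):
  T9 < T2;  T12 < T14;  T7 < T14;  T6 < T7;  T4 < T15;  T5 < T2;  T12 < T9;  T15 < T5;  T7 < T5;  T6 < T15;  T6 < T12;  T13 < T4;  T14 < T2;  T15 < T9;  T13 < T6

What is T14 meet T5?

T7

Common lower bounds of {T14, T5}: T13, T6, T7.
The greatest among these is T7.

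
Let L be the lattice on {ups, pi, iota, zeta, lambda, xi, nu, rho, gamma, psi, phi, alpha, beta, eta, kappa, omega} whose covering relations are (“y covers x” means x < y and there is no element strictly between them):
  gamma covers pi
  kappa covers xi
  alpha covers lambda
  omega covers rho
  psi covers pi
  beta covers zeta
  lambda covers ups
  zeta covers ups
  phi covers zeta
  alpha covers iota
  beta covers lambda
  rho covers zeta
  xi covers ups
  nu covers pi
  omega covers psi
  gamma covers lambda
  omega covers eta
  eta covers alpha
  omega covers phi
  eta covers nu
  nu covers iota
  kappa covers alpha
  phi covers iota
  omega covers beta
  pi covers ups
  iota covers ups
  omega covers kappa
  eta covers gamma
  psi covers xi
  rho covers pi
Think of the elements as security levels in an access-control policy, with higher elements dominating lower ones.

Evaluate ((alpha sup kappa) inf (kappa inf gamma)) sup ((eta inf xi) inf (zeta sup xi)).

lambda

alpha ∨ kappa = kappa
kappa ∧ gamma = lambda
kappa ∧ lambda = lambda
eta ∧ xi = ups
zeta ∨ xi = omega
ups ∧ omega = ups
lambda ∨ ups = lambda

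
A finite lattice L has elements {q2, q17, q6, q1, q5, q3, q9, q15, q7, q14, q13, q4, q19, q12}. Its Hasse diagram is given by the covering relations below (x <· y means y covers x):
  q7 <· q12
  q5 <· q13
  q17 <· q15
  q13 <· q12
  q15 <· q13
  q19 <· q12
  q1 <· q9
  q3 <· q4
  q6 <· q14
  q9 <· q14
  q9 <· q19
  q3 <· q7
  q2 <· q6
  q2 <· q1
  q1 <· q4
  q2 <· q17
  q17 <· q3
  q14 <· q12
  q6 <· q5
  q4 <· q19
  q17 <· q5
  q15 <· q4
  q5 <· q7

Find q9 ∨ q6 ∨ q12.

q12

Common upper bounds of {q9, q6, q12}: q12.
The least among these is q12.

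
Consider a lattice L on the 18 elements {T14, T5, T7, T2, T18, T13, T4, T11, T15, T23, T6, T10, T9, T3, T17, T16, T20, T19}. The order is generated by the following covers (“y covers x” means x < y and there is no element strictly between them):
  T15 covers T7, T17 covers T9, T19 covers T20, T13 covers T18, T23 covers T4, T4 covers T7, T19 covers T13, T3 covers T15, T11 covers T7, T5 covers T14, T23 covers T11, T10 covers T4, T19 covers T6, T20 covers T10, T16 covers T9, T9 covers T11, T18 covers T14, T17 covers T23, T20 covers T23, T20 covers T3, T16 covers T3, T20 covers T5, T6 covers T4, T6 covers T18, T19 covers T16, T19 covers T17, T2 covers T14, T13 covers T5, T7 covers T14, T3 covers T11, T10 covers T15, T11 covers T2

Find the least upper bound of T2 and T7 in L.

Common upper bounds of {T2, T7}: T11, T16, T17, T19, T20, T23, T3, T9.
The least among these is T11.

T11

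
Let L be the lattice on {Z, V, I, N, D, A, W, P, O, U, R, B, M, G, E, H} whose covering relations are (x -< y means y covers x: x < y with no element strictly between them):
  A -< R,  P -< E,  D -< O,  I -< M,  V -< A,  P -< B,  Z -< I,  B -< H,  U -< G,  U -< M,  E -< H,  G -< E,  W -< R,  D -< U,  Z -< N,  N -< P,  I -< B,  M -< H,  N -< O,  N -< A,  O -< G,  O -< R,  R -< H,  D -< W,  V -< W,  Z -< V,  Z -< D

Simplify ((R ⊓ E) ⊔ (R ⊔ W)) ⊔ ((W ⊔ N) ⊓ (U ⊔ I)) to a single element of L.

R ∧ E = O
R ∨ W = R
O ∨ R = R
W ∨ N = R
U ∨ I = M
R ∧ M = D
R ∨ D = R

R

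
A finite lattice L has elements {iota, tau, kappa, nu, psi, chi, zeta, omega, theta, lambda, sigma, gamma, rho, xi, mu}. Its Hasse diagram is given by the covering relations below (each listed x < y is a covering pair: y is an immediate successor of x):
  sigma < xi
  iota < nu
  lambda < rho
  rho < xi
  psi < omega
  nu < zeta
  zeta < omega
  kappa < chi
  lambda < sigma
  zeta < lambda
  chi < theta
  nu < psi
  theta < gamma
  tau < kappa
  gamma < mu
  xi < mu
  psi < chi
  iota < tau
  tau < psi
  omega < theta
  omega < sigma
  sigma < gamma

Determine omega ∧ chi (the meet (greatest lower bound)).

Common lower bounds of {omega, chi}: iota, nu, psi, tau.
The greatest among these is psi.

psi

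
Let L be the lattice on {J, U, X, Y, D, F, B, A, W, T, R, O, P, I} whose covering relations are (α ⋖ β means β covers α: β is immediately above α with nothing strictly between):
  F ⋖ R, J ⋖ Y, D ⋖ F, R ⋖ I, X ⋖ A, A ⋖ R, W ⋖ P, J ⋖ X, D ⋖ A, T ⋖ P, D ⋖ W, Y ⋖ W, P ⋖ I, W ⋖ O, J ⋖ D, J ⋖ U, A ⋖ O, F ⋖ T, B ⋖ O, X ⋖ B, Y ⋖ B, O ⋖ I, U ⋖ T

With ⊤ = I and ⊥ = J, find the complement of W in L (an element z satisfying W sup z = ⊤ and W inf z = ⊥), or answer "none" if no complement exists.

none

For every candidate z, either W ∨ z ≠ I or W ∧ z ≠ J; no complement exists.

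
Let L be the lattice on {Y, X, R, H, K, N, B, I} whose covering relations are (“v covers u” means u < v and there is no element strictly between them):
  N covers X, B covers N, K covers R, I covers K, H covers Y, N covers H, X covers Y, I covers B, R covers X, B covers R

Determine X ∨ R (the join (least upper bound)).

R

Common upper bounds of {X, R}: B, I, K, R.
The least among these is R.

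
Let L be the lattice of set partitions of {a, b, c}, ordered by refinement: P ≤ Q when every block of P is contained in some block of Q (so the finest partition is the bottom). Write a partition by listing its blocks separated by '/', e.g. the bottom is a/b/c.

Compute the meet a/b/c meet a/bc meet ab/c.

a/b/c

Common lower bounds of {a/b/c, a/bc, ab/c}: a/b/c.
The greatest among these is a/b/c.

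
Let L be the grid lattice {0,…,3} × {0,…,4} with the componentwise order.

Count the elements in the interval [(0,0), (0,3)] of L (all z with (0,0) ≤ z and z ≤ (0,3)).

The interval [(0,0), (0,3)] = {(0,0), (0,1), (0,2), (0,3)}, which has 4 elements.

4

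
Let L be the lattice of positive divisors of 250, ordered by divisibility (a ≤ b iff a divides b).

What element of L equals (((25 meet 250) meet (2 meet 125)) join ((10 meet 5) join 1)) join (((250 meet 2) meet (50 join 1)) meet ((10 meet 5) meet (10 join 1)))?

5

25 ∧ 250 = 25
2 ∧ 125 = 1
25 ∧ 1 = 1
10 ∧ 5 = 5
5 ∨ 1 = 5
1 ∨ 5 = 5
250 ∧ 2 = 2
50 ∨ 1 = 50
2 ∧ 50 = 2
10 ∧ 5 = 5
10 ∨ 1 = 10
5 ∧ 10 = 5
2 ∧ 5 = 1
5 ∨ 1 = 5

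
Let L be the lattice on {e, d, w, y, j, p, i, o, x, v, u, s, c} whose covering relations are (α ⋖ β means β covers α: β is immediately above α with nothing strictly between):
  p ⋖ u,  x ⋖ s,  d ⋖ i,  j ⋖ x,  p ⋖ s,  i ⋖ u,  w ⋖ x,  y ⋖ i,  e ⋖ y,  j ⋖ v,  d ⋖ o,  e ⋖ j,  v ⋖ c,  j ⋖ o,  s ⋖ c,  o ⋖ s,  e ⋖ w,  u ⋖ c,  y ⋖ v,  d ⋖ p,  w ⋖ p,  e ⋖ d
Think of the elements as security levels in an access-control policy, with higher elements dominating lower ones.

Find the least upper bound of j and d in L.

o

Common upper bounds of {j, d}: c, o, s.
The least among these is o.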